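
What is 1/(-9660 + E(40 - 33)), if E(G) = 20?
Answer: -1/9640 ≈ -0.00010373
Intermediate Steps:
1/(-9660 + E(40 - 33)) = 1/(-9660 + 20) = 1/(-9640) = -1/9640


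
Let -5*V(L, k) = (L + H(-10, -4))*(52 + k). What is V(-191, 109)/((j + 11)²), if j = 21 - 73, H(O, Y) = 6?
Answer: 5957/1681 ≈ 3.5437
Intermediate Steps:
V(L, k) = -(6 + L)*(52 + k)/5 (V(L, k) = -(L + 6)*(52 + k)/5 = -(6 + L)*(52 + k)/5)
j = -52
V(-191, 109)/((j + 11)²) = (-312/5 - 52/5*(-191) - 6/5*109 - ⅕*(-191)*109)/((-52 + 11)²) = (-312/5 + 9932/5 - 654/5 + 20819/5)/((-41)²) = 5957/1681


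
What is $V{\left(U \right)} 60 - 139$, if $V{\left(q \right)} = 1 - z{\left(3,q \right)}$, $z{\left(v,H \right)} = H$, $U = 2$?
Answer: $-199$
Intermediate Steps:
$V{\left(q \right)} = 1 - q$
$V{\left(U \right)} 60 - 139 = \left(1 - 2\right) 60 - 139 = \left(-1\right) 60 - 139 = -60 - 139 = -199$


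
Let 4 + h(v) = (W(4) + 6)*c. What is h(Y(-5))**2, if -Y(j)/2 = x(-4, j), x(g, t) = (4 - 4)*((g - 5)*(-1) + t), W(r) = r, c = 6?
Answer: 3136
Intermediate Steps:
x(g, t) = 0 (x(g, t) = 0*((-5 + g)*(-1) + t) = 0*((5 - g) + t) = 0*(5 + t - g) = 0)
Y(j) = 0 (Y(j) = -2*0 = 0)
h(v) = 56 (h(v) = -4 + (4 + 6)*6 = -4 + 10*6 = -4 + 60 = 56)
h(Y(-5))**2 = 56**2 = 3136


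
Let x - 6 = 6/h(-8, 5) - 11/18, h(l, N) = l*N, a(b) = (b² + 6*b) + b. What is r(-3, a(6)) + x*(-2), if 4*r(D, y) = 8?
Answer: -763/90 ≈ -8.4778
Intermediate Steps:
a(b) = b² + 7*b
r(D, y) = 2 (r(D, y) = (¼)*8 = 2)
h(l, N) = N*l
x = 943/180 (x = 6 + (6/((5*(-8))) - 11/18) = 6 + (6/(-40) - 11*1/18) = 6 + (6*(-1/40) - 11/18) = 6 + (-3/20 - 11/18) = 6 - 137/180 = 943/180 ≈ 5.2389)
r(-3, a(6)) + x*(-2) = 2 + (943/180)*(-2) = 2 - 943/90 = -763/90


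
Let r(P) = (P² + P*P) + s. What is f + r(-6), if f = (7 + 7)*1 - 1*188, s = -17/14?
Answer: -1445/14 ≈ -103.21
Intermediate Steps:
s = -17/14 (s = -17*1/14 = -17/14 ≈ -1.2143)
f = -174 (f = 14*1 - 188 = 14 - 188 = -174)
r(P) = -17/14 + 2*P² (r(P) = (P² + P*P) - 17/14 = (P² + P²) - 17/14 = 2*P² - 17/14 = -17/14 + 2*P²)
f + r(-6) = -174 + (-17/14 + 2*(-6)²) = -174 + (-17/14 + 2*36) = -174 + (-17/14 + 72) = -174 + 991/14 = -1445/14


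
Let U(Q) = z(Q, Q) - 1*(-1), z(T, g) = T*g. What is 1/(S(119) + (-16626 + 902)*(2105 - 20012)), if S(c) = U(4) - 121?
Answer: 1/281569564 ≈ 3.5515e-9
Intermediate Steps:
U(Q) = 1 + Q**2 (U(Q) = Q*Q - 1*(-1) = Q**2 + 1 = 1 + Q**2)
S(c) = -104 (S(c) = (1 + 4**2) - 121 = (1 + 16) - 121 = 17 - 121 = -104)
1/(S(119) + (-16626 + 902)*(2105 - 20012)) = 1/(-104 + (-16626 + 902)*(2105 - 20012)) = 1/(-104 - 15724*(-17907)) = 1/(-104 + 281569668) = 1/281569564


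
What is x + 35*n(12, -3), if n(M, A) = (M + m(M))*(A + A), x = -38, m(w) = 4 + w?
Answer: -5918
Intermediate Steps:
n(M, A) = 2*A*(4 + 2*M) (n(M, A) = (M + (4 + M))*(A + A) = (4 + 2*M)*(2*A) = 2*A*(4 + 2*M))
x + 35*n(12, -3) = -38 + 35*(4*(-3)*(2 + 12)) = -38 + 35*(4*(-3)*14) = -38 + 35*(-168) = -38 - 5880 = -5918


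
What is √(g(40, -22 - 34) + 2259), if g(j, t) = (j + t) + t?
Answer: 27*√3 ≈ 46.765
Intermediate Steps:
g(j, t) = j + 2*t
√(g(40, -22 - 34) + 2259) = √((40 + 2*(-22 - 34)) + 2259) = √((40 + 2*(-56)) + 2259) = √((40 - 112) + 2259) = √(-72 + 2259) = √2187 = 27*√3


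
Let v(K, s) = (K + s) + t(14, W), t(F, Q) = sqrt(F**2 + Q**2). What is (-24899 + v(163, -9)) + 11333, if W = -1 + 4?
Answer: -13412 + sqrt(205) ≈ -13398.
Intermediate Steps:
W = 3
v(K, s) = K + s + sqrt(205) (v(K, s) = (K + s) + sqrt(14**2 + 3**2) = (K + s) + sqrt(196 + 9) = (K + s) + sqrt(205) = K + s + sqrt(205))
(-24899 + v(163, -9)) + 11333 = (-24899 + (163 - 9 + sqrt(205))) + 11333 = (-24899 + (154 + sqrt(205))) + 11333 = (-24745 + sqrt(205)) + 11333 = -13412 + sqrt(205)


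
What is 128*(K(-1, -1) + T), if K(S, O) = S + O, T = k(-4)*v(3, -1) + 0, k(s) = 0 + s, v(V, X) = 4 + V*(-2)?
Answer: 768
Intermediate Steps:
v(V, X) = 4 - 2*V
k(s) = s
T = 8 (T = -4*(4 - 2*3) + 0 = -4*(4 - 6) + 0 = -4*(-2) + 0 = 8 + 0 = 8)
K(S, O) = O + S
128*(K(-1, -1) + T) = 128*((-1 - 1) + 8) = 128*(-2 + 8) = 128*6 = 768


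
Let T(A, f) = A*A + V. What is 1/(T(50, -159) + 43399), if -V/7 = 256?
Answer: 1/44107 ≈ 2.2672e-5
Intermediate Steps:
V = -1792 (V = -7*256 = -1792)
T(A, f) = -1792 + A² (T(A, f) = A*A - 1792 = A² - 1792 = -1792 + A²)
1/(T(50, -159) + 43399) = 1/((-1792 + 50²) + 43399) = 1/((-1792 + 2500) + 43399) = 1/(708 + 43399) = 1/44107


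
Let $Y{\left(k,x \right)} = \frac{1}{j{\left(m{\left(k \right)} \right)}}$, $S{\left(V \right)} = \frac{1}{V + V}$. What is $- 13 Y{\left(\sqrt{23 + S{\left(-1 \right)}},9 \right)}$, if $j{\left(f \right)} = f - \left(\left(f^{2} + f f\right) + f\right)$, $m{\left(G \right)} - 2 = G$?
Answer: $\frac{689}{1369} - \frac{156 \sqrt{10}}{1369} \approx 0.14294$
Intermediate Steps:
$S{\left(V \right)} = \frac{1}{2 V}$
$m{\left(G \right)} = 2 + G$
$j{\left(f \right)} = - 2 f^{2}$ ($j{\left(f \right)} = f - \left(\left(f^{2} + f^{2}\right) + f\right) = f - \left(2 f^{2} + f\right) = f - \left(f + 2 f^{2}\right) = - 2 f^{2}$)
$Y{\left(k,x \right)} = - \frac{1}{2 \left(2 + k\right)^{2}}$ ($Y{\left(k,x \right)} = \frac{1}{\left(-2\right) \left(2 + k\right)^{2}} = - \frac{1}{2 \left(2 + k\right)^{2}}$)
$- 13 Y{\left(\sqrt{23 + S{\left(-1 \right)}},9 \right)} = - 13 \left(- \frac{1}{2 \left(2 + \sqrt{23 + \frac{1}{2 \left(-1\right)}}\right)^{2}}\right) = - 13 \left(- \frac{1}{2 \left(2 + \sqrt{23 + \frac{1}{2} \left(-1\right)}\right)^{2}}\right) = - 13 \left(- \frac{1}{2 \left(2 + \sqrt{23 - \frac{1}{2}}\right)^{2}}\right) = - 13 \left(- \frac{1}{2 \left(2 + \sqrt{\frac{45}{2}}\right)^{2}}\right) = - 13 \left(- \frac{1}{2 \left(2 + \frac{3 \sqrt{10}}{2}\right)^{2}}\right) = \frac{13}{2 \left(2 + \frac{3 \sqrt{10}}{2}\right)^{2}}$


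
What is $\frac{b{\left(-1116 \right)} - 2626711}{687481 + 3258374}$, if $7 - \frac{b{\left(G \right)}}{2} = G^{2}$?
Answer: $- \frac{5117609}{3945855} \approx -1.297$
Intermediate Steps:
$b{\left(G \right)} = 14 - 2 G^{2}$
$\frac{b{\left(-1116 \right)} - 2626711}{687481 + 3258374} = \frac{\left(14 - 2 \left(-1116\right)^{2}\right) - 2626711}{687481 + 3258374} = \frac{\left(14 - 2490912\right) - 2626711}{3945855} = \left(\left(14 - 2490912\right) - 2626711\right) \frac{1}{3945855} = \left(-2490898 - 2626711\right) \frac{1}{3945855} = \left(-5117609\right) \frac{1}{3945855} = - \frac{5117609}{3945855}$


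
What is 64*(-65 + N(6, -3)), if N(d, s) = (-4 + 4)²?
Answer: -4160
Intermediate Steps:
N(d, s) = 0 (N(d, s) = 0² = 0)
64*(-65 + N(6, -3)) = 64*(-65 + 0) = 64*(-65) = -4160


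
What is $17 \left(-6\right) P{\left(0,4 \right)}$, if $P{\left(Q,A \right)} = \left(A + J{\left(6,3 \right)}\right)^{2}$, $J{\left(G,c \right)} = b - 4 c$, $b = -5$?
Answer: $-17238$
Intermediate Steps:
$J{\left(G,c \right)} = -5 - 4 c$
$P{\left(Q,A \right)} = \left(-17 + A\right)^{2}$ ($P{\left(Q,A \right)} = \left(A - 17\right)^{2} = \left(-17 + A\right)^{2}$)
$17 \left(-6\right) P{\left(0,4 \right)} = 17 \left(-6\right) \left(-17 + 4\right)^{2} = - 102 \left(-13\right)^{2} = \left(-102\right) 169 = -17238$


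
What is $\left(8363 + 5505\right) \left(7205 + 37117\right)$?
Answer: $614657496$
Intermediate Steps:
$\left(8363 + 5505\right) \left(7205 + 37117\right) = 13868 \cdot 44322 = 614657496$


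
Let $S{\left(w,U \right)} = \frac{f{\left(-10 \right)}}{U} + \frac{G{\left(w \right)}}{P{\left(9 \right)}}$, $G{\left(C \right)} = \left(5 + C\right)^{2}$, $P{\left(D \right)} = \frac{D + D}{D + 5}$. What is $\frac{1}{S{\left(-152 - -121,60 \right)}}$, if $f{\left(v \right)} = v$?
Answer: $\frac{18}{9461} \approx 0.0019025$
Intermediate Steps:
$P{\left(D \right)} = \frac{2 D}{5 + D}$
$S{\left(w,U \right)} = - \frac{10}{U} + \frac{7 \left(5 + w\right)^{2}}{9}$ ($S{\left(w,U \right)} = - \frac{10}{U} + \frac{\left(5 + w\right)^{2}}{2 \cdot 9 \frac{1}{5 + 9}} = - \frac{10}{U} + \frac{\left(5 + w\right)^{2}}{2 \cdot 9 \cdot \frac{1}{14}} = - \frac{10}{U} + \frac{\left(5 + w\right)^{2}}{\frac{9}{7}} = - \frac{10}{U} + \left(5 + w\right)^{2} \cdot \frac{7}{9} = - \frac{10}{U} + \frac{7 \left(5 + w\right)^{2}}{9}$)
$\frac{1}{S{\left(-152 - -121,60 \right)}} = \frac{1}{- \frac{10}{60} + \frac{7 \left(5 - 31\right)^{2}}{9}} = \frac{1}{\left(-10\right) \frac{1}{60} + \frac{7 \left(5 + \left(-152 + 121\right)\right)^{2}}{9}} = \frac{1}{- \frac{1}{6} + \frac{7 \left(5 - 31\right)^{2}}{9}} = \frac{1}{- \frac{1}{6} + \frac{7 \left(-26\right)^{2}}{9}} = \frac{1}{- \frac{1}{6} + \frac{7}{9} \cdot 676} = \frac{1}{- \frac{1}{6} + \frac{4732}{9}} = \frac{1}{\frac{9461}{18}} = \frac{18}{9461}$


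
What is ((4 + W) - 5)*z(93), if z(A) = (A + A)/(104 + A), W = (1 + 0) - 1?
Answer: -186/197 ≈ -0.94416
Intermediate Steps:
W = 0 (W = 1 - 1 = 0)
z(A) = 2*A/(104 + A) (z(A) = (2*A)/(104 + A) = 2*A/(104 + A))
((4 + W) - 5)*z(93) = ((4 + 0) - 5)*(2*93/(104 + 93)) = (4 - 5)*(2*93/197) = -2*93/197 = -1*186/197 = -186/197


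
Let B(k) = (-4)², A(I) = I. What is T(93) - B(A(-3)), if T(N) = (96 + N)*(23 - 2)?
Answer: 3953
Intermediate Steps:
B(k) = 16
T(N) = 2016 + 21*N (T(N) = (96 + N)*21 = 2016 + 21*N)
T(93) - B(A(-3)) = (2016 + 21*93) - 1*16 = (2016 + 1953) - 16 = 3969 - 16 = 3953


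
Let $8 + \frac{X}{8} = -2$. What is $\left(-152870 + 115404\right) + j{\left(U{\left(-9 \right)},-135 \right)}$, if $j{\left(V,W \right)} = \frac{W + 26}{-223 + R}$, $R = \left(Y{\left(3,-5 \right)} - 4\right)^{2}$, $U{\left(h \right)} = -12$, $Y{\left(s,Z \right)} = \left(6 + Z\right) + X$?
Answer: $- \frac{249748465}{6666} \approx -37466.0$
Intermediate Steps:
$X = -80$ ($X = -64 + 8 \left(-2\right) = -64 - 16 = -80$)
$Y{\left(s,Z \right)} = -74 + Z$ ($Y{\left(s,Z \right)} = \left(6 + Z\right) - 80 = -74 + Z$)
$R = 6889$ ($R = \left(\left(-74 - 5\right) - 4\right)^{2} = \left(-79 - 4\right)^{2} = \left(-83\right)^{2} = 6889$)
$j{\left(V,W \right)} = \frac{13}{3333} + \frac{W}{6666}$ ($j{\left(V,W \right)} = \frac{W + 26}{-223 + 6889} = \frac{26 + W}{6666} = \left(26 + W\right) \frac{1}{6666} = \frac{13}{3333} + \frac{W}{6666}$)
$\left(-152870 + 115404\right) + j{\left(U{\left(-9 \right)},-135 \right)} = \left(-152870 + 115404\right) + \left(\frac{13}{3333} + \frac{1}{6666} \left(-135\right)\right) = -37466 + \left(\frac{13}{3333} - \frac{45}{2222}\right) = -37466 - \frac{109}{6666} = - \frac{249748465}{6666}$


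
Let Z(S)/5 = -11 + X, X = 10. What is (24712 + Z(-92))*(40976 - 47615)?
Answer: -164029773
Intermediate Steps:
Z(S) = -5 (Z(S) = 5*(-11 + 10) = 5*(-1) = -5)
(24712 + Z(-92))*(40976 - 47615) = (24712 - 5)*(40976 - 47615) = 24707*(-6639) = -164029773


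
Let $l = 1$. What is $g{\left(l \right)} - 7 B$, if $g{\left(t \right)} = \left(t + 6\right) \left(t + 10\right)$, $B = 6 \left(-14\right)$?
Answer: $665$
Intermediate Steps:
$B = -84$
$g{\left(t \right)} = \left(6 + t\right) \left(10 + t\right)$
$g{\left(l \right)} - 7 B = \left(60 + 1^{2} + 16 \cdot 1\right) - -588 = \left(60 + 1 + 16\right) + 588 = 77 + 588 = 665$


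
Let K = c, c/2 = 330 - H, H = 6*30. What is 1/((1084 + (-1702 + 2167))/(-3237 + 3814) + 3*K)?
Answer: 577/520849 ≈ 0.0011078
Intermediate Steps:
H = 180
c = 300 (c = 2*(330 - 1*180) = 2*(330 - 180) = 2*150 = 300)
K = 300
1/((1084 + (-1702 + 2167))/(-3237 + 3814) + 3*K) = 1/((1084 + (-1702 + 2167))/(-3237 + 3814) + 3*300) = 1/((1084 + 465)/577 + 900) = 1/(1549*(1/577) + 900) = 1/(1549/577 + 900) = 1/(520849/577) = 577/520849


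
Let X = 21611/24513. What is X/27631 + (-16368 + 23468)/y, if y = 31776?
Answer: 400804125203/1793539925544 ≈ 0.22347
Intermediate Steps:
X = 21611/24513 (X = 21611*(1/24513) = 21611/24513 ≈ 0.88161)
X/27631 + (-16368 + 23468)/y = (21611/24513)/27631 + (-16368 + 23468)/31776 = (21611/24513)*(1/27631) + 7100*(1/31776) = 21611/677318703 + 1775/7944 = 400804125203/1793539925544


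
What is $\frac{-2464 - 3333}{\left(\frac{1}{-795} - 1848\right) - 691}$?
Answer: $\frac{4608615}{2018506} \approx 2.2832$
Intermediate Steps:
$\frac{-2464 - 3333}{\left(\frac{1}{-795} - 1848\right) - 691} = - \frac{5797}{\left(- \frac{1}{795} - 1848\right) - 691} = - \frac{5797}{- \frac{1469161}{795} - 691} = - \frac{5797}{- \frac{2018506}{795}} = \left(-5797\right) \left(- \frac{795}{2018506}\right) = \frac{4608615}{2018506}$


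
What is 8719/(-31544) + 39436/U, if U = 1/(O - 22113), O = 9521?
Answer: -15664059973647/31544 ≈ -4.9658e+8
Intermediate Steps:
U = -1/12592 (U = 1/(9521 - 22113) = 1/(-12592) = -1/12592 ≈ -7.9416e-5)
8719/(-31544) + 39436/U = 8719/(-31544) + 39436/(-1/12592) = 8719*(-1/31544) + 39436*(-12592) = -8719/31544 - 496578112 = -15664059973647/31544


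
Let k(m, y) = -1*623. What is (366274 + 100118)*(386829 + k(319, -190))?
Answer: 180123388752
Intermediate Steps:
k(m, y) = -623
(366274 + 100118)*(386829 + k(319, -190)) = (366274 + 100118)*(386829 - 623) = 466392*386206 = 180123388752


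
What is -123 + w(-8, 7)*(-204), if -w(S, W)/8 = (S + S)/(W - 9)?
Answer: 12933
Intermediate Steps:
w(S, W) = -16*S/(-9 + W) (w(S, W) = -8*(S + S)/(W - 9) = -8*2*S/(-9 + W) = -16*S/(-9 + W))
-123 + w(-8, 7)*(-204) = -123 - 16*(-8)/(-9 + 7)*(-204) = -123 - 16*(-8)/(-2)*(-204) = -123 - 16*(-8)*(-½)*(-204) = -123 - 64*(-204) = -123 + 13056 = 12933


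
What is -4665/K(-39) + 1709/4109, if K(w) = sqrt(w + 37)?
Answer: 1709/4109 + 4665*I*sqrt(2)/2 ≈ 0.41592 + 3298.7*I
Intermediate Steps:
K(w) = sqrt(37 + w)
-4665/K(-39) + 1709/4109 = -4665/sqrt(37 - 39) + 1709/4109 = -4665*(-I*sqrt(2)/2) + 1709*(1/4109) = -4665*(-I*sqrt(2)/2) + 1709/4109 = -(-4665)*I*sqrt(2)/2 + 1709/4109 = 4665*I*sqrt(2)/2 + 1709/4109 = 1709/4109 + 4665*I*sqrt(2)/2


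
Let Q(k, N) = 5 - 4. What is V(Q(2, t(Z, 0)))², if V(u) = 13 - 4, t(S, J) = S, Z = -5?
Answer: 81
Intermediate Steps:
Q(k, N) = 1
V(u) = 9
V(Q(2, t(Z, 0)))² = 9² = 81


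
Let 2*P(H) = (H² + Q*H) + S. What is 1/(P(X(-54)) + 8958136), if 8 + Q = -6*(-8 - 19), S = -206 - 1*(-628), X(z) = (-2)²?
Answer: 1/8958663 ≈ 1.1162e-7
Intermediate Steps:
X(z) = 4
S = 422 (S = -206 + 628 = 422)
Q = 154 (Q = -8 - 6*(-8 - 19) = -8 - 6*(-27) = -8 + 162 = 154)
P(H) = 211 + H²/2 + 77*H (P(H) = ((H² + 154*H) + 422)/2 = (422 + H² + 154*H)/2 = 211 + H²/2 + 77*H)
1/(P(X(-54)) + 8958136) = 1/((211 + (½)*4² + 77*4) + 8958136) = 1/((211 + (½)*16 + 308) + 8958136) = 1/((211 + 8 + 308) + 8958136) = 1/(527 + 8958136) = 1/8958663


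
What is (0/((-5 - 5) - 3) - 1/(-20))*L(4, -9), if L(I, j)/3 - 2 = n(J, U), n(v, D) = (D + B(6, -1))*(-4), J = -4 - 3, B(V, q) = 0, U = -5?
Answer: 33/10 ≈ 3.3000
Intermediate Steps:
J = -7
n(v, D) = -4*D (n(v, D) = (D + 0)*(-4) = D*(-4) = -4*D)
L(I, j) = 66 (L(I, j) = 6 + 3*(-4*(-5)) = 6 + 3*20 = 6 + 60 = 66)
(0/((-5 - 5) - 3) - 1/(-20))*L(4, -9) = (0/((-5 - 5) - 3) - 1/(-20))*66 = (0/(-10 - 3) - 1*(-1/20))*66 = (0/(-13) + 1/20)*66 = (0*(-1/13) + 1/20)*66 = (0 + 1/20)*66 = (1/20)*66 = 33/10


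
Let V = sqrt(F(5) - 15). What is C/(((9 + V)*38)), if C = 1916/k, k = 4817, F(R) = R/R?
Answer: 8622/8694685 - 958*I*sqrt(14)/8694685 ≈ 0.00099164 - 0.00041226*I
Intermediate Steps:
F(R) = 1
V = I*sqrt(14) (V = sqrt(1 - 15) = sqrt(-14) = I*sqrt(14) ≈ 3.7417*I)
C = 1916/4817 ≈ 0.39776
C/(((9 + V)*38)) = 1916/(4817*(((9 + I*sqrt(14))*38))) = 1916/(4817*(342 + 38*I*sqrt(14)))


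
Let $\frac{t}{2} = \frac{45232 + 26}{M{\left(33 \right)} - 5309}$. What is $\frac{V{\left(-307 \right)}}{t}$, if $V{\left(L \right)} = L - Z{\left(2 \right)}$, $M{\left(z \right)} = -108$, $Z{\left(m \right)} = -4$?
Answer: $\frac{547117}{30172} \approx 18.133$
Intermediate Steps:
$V{\left(L \right)} = 4 + L$ ($V{\left(L \right)} = L - -4 = L + 4 = 4 + L$)
$t = - \frac{90516}{5417}$ ($t = 2 \frac{45232 + 26}{-108 - 5309} = 2 \frac{45258}{-5417} = 2 \cdot 45258 \left(- \frac{1}{5417}\right) = 2 \left(- \frac{45258}{5417}\right) = - \frac{90516}{5417} \approx -16.71$)
$\frac{V{\left(-307 \right)}}{t} = \frac{4 - 307}{- \frac{90516}{5417}} = \left(-303\right) \left(- \frac{5417}{90516}\right) = \frac{547117}{30172}$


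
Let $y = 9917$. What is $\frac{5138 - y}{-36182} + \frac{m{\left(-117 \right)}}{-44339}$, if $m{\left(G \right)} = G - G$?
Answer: $\frac{4779}{36182} \approx 0.13208$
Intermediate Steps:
$m{\left(G \right)} = 0$
$\frac{5138 - y}{-36182} + \frac{m{\left(-117 \right)}}{-44339} = \frac{5138 - 9917}{-36182} + \frac{0}{-44339} = \left(5138 - 9917\right) \left(- \frac{1}{36182}\right) + 0 \left(- \frac{1}{44339}\right) = \left(-4779\right) \left(- \frac{1}{36182}\right) + 0 = \frac{4779}{36182} + 0 = \frac{4779}{36182}$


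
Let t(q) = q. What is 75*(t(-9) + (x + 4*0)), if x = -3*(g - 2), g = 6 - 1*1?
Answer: -1350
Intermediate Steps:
g = 5 (g = 6 - 1 = 5)
x = -9 (x = -3*(5 - 2) = -3*3 = -9)
75*(t(-9) + (x + 4*0)) = 75*(-9 + (-9 + 4*0)) = 75*(-9 + (-9 + 0)) = 75*(-9 - 9) = 75*(-18) = -1350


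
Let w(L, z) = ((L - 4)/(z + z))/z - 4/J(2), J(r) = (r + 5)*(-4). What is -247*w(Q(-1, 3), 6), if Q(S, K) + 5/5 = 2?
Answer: -4199/168 ≈ -24.994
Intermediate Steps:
Q(S, K) = 1 (Q(S, K) = -1 + 2 = 1)
J(r) = -20 - 4*r (J(r) = (5 + r)*(-4) = -20 - 4*r)
w(L, z) = 1/7 + (-4 + L)/(2*z**2) (w(L, z) = ((L - 4)/(z + z))/z - 4/(-20 - 4*2) = ((-4 + L)/((2*z)))/z - 4/(-20 - 8) = ((-4 + L)*(1/(2*z)))/z - 4/(-28) = ((-4 + L)/(2*z))/z - 4*(-1/28) = (-4 + L)/(2*z**2) + 1/7 = 1/7 + (-4 + L)/(2*z**2))
-247*w(Q(-1, 3), 6) = -247*(-2 + (1/2)*1 + (1/7)*6**2)/6**2 = -247*(-2 + 1/2 + (1/7)*36)/36 = -247*(-2 + 1/2 + 36/7)/36 = -247*51/(36*14) = -247*17/168 = -4199/168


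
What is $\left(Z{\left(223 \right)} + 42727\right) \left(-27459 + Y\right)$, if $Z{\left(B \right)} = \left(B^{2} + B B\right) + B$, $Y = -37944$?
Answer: $-9313910424$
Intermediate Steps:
$Z{\left(B \right)} = B + 2 B^{2}$ ($Z{\left(B \right)} = \left(B^{2} + B^{2}\right) + B = 2 B^{2} + B = B + 2 B^{2}$)
$\left(Z{\left(223 \right)} + 42727\right) \left(-27459 + Y\right) = \left(223 \left(1 + 2 \cdot 223\right) + 42727\right) \left(-27459 - 37944\right) = \left(223 \left(1 + 446\right) + 42727\right) \left(-65403\right) = \left(223 \cdot 447 + 42727\right) \left(-65403\right) = \left(99681 + 42727\right) \left(-65403\right) = 142408 \left(-65403\right) = -9313910424$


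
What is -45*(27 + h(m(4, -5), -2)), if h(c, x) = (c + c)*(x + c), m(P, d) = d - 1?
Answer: -5535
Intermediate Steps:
m(P, d) = -1 + d
h(c, x) = 2*c*(c + x) (h(c, x) = (2*c)*(c + x) = 2*c*(c + x))
-45*(27 + h(m(4, -5), -2)) = -45*(27 + 2*(-1 - 5)*((-1 - 5) - 2)) = -45*(27 + 2*(-6)*(-6 - 2)) = -45*(27 + 2*(-6)*(-8)) = -45*(27 + 96) = -45*123 = -5535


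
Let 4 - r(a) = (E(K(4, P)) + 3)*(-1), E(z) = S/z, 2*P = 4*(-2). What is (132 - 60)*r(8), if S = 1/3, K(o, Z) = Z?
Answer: 498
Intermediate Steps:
P = -4 (P = (4*(-2))/2 = (1/2)*(-8) = -4)
S = 1/3 ≈ 0.33333
E(z) = 1/(3*z)
r(a) = 83/12 (r(a) = 4 - ((1/3)/(-4) + 3)*(-1) = 4 - ((1/3)*(-1/4) + 3)*(-1) = 4 - (-1/12 + 3)*(-1) = 4 - 35*(-1)/12 = 4 - 1*(-35/12) = 4 + 35/12 = 83/12)
(132 - 60)*r(8) = (132 - 60)*(83/12) = 72*(83/12) = 498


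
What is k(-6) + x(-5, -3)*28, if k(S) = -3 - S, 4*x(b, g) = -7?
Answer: -46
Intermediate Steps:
x(b, g) = -7/4 (x(b, g) = (¼)*(-7) = -7/4)
k(-6) + x(-5, -3)*28 = (-3 - 1*(-6)) - 7/4*28 = (-3 + 6) - 49 = 3 - 49 = -46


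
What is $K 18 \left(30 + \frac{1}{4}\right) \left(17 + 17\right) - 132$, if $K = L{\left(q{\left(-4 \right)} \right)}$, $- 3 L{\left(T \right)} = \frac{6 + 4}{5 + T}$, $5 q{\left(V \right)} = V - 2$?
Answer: $- \frac{311058}{19} \approx -16371.0$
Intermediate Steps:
$q{\left(V \right)} = - \frac{2}{5} + \frac{V}{5}$ ($q{\left(V \right)} = \frac{V - 2}{5} = \frac{-2 + V}{5} = - \frac{2}{5} + \frac{V}{5}$)
$L{\left(T \right)} = - \frac{10}{3 \left(5 + T\right)}$ ($L{\left(T \right)} = - \frac{\left(6 + 4\right) \frac{1}{5 + T}}{3} = - \frac{10 \frac{1}{5 + T}}{3} = - \frac{10}{3 \left(5 + T\right)}$)
$K = - \frac{50}{57}$ ($K = - \frac{10}{15 + 3 \left(- \frac{2}{5} + \frac{1}{5} \left(-4\right)\right)} = - \frac{10}{15 + 3 \left(- \frac{2}{5} - \frac{4}{5}\right)} = - \frac{10}{15 + 3 \left(- \frac{6}{5}\right)} = - \frac{10}{15 - \frac{18}{5}} = - \frac{10}{\frac{57}{5}} = \left(-10\right) \frac{5}{57} = - \frac{50}{57} \approx -0.87719$)
$K 18 \left(30 + \frac{1}{4}\right) \left(17 + 17\right) - 132 = \left(- \frac{50}{57}\right) 18 \left(30 + \frac{1}{4}\right) \left(17 + 17\right) - 132 = - \frac{300 \left(30 + \frac{1}{4}\right) 34}{19} - 132 = - \frac{300 \cdot \frac{121}{4} \cdot 34}{19} - 132 = \left(- \frac{300}{19}\right) \frac{2057}{2} - 132 = - \frac{308550}{19} - 132 = - \frac{311058}{19}$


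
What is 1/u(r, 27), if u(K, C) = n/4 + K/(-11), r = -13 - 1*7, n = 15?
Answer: 44/245 ≈ 0.17959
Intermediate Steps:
r = -20 (r = -13 - 7 = -20)
u(K, C) = 15/4 - K/11 (u(K, C) = 15/4 + K/(-11) = 15*(¼) + K*(-1/11) = 15/4 - K/11)
1/u(r, 27) = 1/(15/4 - 1/11*(-20)) = 1/(15/4 + 20/11) = 1/(245/44) = 44/245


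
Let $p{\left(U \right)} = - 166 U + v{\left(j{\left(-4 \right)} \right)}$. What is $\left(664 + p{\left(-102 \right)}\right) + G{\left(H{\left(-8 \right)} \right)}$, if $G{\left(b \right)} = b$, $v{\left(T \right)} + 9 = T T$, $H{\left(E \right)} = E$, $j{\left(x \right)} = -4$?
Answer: $17595$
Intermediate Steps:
$v{\left(T \right)} = -9 + T^{2}$ ($v{\left(T \right)} = -9 + T T = -9 + T^{2}$)
$p{\left(U \right)} = 7 - 166 U$ ($p{\left(U \right)} = - 166 U - \left(9 - \left(-4\right)^{2}\right) = - 166 U + \left(-9 + 16\right) = - 166 U + 7 = 7 - 166 U$)
$\left(664 + p{\left(-102 \right)}\right) + G{\left(H{\left(-8 \right)} \right)} = \left(664 + \left(7 - -16932\right)\right) - 8 = \left(664 + \left(7 + 16932\right)\right) - 8 = \left(664 + 16939\right) - 8 = 17603 - 8 = 17595$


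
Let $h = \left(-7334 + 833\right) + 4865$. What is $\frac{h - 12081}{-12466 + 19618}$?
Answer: $- \frac{13717}{7152} \approx -1.9179$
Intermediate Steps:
$h = -1636$ ($h = -6501 + 4865 = -1636$)
$\frac{h - 12081}{-12466 + 19618} = \frac{-1636 - 12081}{-12466 + 19618} = - \frac{13717}{7152}$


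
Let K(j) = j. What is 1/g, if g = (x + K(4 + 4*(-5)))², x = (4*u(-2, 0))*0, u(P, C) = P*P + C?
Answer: 1/256 ≈ 0.0039063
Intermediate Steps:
u(P, C) = C + P² (u(P, C) = P² + C = C + P²)
x = 0 (x = (4*(0 + (-2)²))*0 = (4*(0 + 4))*0 = (4*4)*0 = 16*0 = 0)
g = 256 (g = (0 + (4 + 4*(-5)))² = (0 + (4 - 20))² = (0 - 16)² = (-16)² = 256)
1/g = 1/256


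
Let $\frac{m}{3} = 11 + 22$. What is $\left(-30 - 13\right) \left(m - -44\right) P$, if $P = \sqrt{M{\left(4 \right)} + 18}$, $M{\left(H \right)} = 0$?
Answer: $- 18447 \sqrt{2} \approx -26088.0$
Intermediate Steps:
$m = 99$ ($m = 3 \left(11 + 22\right) = 3 \cdot 33 = 99$)
$P = 3 \sqrt{2}$ ($P = \sqrt{0 + 18} = \sqrt{18} = 3 \sqrt{2} \approx 4.2426$)
$\left(-30 - 13\right) \left(m - -44\right) P = \left(-30 - 13\right) \left(99 - -44\right) 3 \sqrt{2} = \left(-30 - 13\right) \left(99 + 44\right) 3 \sqrt{2} = \left(-43\right) 143 \cdot 3 \sqrt{2} = - 6149 \cdot 3 \sqrt{2} = - 18447 \sqrt{2}$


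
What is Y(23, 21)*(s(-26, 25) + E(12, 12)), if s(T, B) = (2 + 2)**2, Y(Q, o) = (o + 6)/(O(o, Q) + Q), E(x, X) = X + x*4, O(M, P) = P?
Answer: 1026/23 ≈ 44.609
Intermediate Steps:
E(x, X) = X + 4*x
Y(Q, o) = (6 + o)/(2*Q) (Y(Q, o) = (o + 6)/(Q + Q) = (6 + o)/((2*Q)) = (6 + o)*(1/(2*Q)) = (6 + o)/(2*Q))
s(T, B) = 16 (s(T, B) = 4**2 = 16)
Y(23, 21)*(s(-26, 25) + E(12, 12)) = ((1/2)*(6 + 21)/23)*(16 + (12 + 4*12)) = ((1/2)*(1/23)*27)*(16 + (12 + 48)) = 27*(16 + 60)/46 = (27/46)*76 = 1026/23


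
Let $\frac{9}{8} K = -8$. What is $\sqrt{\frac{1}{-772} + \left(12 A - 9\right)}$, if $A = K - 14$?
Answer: $\frac{i \sqrt{351781293}}{1158} \approx 16.197 i$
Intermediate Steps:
$K = - \frac{64}{9}$ ($K = \frac{8}{9} \left(-8\right) = - \frac{64}{9} \approx -7.1111$)
$A = - \frac{190}{9}$ ($A = - \frac{64}{9} - 14 = - \frac{190}{9} \approx -21.111$)
$\sqrt{\frac{1}{-772} + \left(12 A - 9\right)} = \sqrt{\frac{1}{-772} + \left(12 \left(- \frac{190}{9}\right) - 9\right)} = \sqrt{- \frac{1}{772} - \frac{787}{3}} = \sqrt{- \frac{607567}{2316}} = \frac{i \sqrt{351781293}}{1158}$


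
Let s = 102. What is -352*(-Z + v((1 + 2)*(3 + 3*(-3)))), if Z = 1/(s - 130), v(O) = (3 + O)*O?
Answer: -665368/7 ≈ -95053.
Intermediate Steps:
v(O) = O*(3 + O)
Z = -1/28 (Z = 1/(102 - 130) = 1/(-28) = -1/28 ≈ -0.035714)
-352*(-Z + v((1 + 2)*(3 + 3*(-3)))) = -352*(-1*(-1/28) + ((1 + 2)*(3 + 3*(-3)))*(3 + (1 + 2)*(3 + 3*(-3)))) = -352*(1/28 + (3*(3 - 9))*(3 + 3*(3 - 9))) = -352*(1/28 + (3*(-6))*(3 + 3*(-6))) = -352*(1/28 - 18*(3 - 18)) = -352*(1/28 - 18*(-15)) = -352*(1/28 + 270) = -352*7561/28 = -665368/7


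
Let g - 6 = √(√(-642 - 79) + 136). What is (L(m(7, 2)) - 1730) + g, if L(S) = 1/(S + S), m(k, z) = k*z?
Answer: -48271/28 + √(136 + I*√721) ≈ -1712.2 + 1.1457*I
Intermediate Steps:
g = 6 + √(136 + I*√721) (g = 6 + √(√(-642 - 79) + 136) = 6 + √(√(-721) + 136) = 6 + √(I*√721 + 136) = 6 + √(136 + I*√721) ≈ 17.718 + 1.1457*I)
L(S) = 1/(2*S)
(L(m(7, 2)) - 1730) + g = (1/(2*((7*2))) - 1730) + (6 + √(136 + I*√721)) = ((½)/14 - 1730) + (6 + √(136 + I*√721)) = ((½)*(1/14) - 1730) + (6 + √(136 + I*√721)) = (1/28 - 1730) + (6 + √(136 + I*√721)) = -48439/28 + (6 + √(136 + I*√721)) = -48271/28 + √(136 + I*√721)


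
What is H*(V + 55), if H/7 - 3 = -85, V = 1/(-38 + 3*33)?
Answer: -1926344/61 ≈ -31579.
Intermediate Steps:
V = 1/61 (V = 1/(-38 + 99) = 1/61 ≈ 0.016393)
H = -574 (H = 21 + 7*(-85) = 21 - 595 = -574)
H*(V + 55) = -574*(1/61 + 55) = -574*3356/61 = -1926344/61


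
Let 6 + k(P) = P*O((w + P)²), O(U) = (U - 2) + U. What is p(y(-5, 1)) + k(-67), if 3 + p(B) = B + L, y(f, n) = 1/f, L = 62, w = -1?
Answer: -3097146/5 ≈ -6.1943e+5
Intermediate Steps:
p(B) = 59 + B (p(B) = -3 + (B + 62) = -3 + (62 + B) = 59 + B)
O(U) = -2 + 2*U (O(U) = (-2 + U) + U = -2 + 2*U)
k(P) = -6 + P*(-2 + 2*(-1 + P)²)
p(y(-5, 1)) + k(-67) = (59 + 1/(-5)) + (-6 + 2*(-67)*(-1 + (-1 - 67)²)) = (59 - ⅕) + (-6 + 2*(-67)*(-1 + (-68)²)) = 294/5 + (-6 + 2*(-67)*(-1 + 4624)) = 294/5 + (-6 + 2*(-67)*4623) = 294/5 + (-6 - 619482) = 294/5 - 619488 = -3097146/5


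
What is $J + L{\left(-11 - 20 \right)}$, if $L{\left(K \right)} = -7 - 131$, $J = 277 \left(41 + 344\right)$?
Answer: $106507$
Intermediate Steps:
$J = 106645$ ($J = 277 \cdot 385 = 106645$)
$L{\left(K \right)} = -138$
$J + L{\left(-11 - 20 \right)} = 106645 - 138 = 106507$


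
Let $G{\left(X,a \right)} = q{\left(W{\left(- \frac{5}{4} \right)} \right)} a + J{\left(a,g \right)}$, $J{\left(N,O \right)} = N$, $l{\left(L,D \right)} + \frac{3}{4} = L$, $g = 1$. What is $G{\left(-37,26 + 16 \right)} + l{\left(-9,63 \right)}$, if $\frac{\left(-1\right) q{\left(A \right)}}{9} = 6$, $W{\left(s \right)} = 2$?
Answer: $- \frac{8943}{4} \approx -2235.8$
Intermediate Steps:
$l{\left(L,D \right)} = - \frac{3}{4} + L$
$q{\left(A \right)} = -54$ ($q{\left(A \right)} = \left(-9\right) 6 = -54$)
$G{\left(X,a \right)} = - 53 a$ ($G{\left(X,a \right)} = - 54 a + a = - 53 a$)
$G{\left(-37,26 + 16 \right)} + l{\left(-9,63 \right)} = - 53 \left(26 + 16\right) - \frac{39}{4} = \left(-53\right) 42 - \frac{39}{4} = -2226 - \frac{39}{4} = - \frac{8943}{4}$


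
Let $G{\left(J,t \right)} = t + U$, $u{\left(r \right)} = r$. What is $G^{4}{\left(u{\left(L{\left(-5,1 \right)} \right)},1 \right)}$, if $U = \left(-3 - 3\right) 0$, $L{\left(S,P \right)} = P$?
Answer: $1$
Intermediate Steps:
$U = 0$ ($U = \left(-6\right) 0 = 0$)
$G{\left(J,t \right)} = t$ ($G{\left(J,t \right)} = t + 0 = t$)
$G^{4}{\left(u{\left(L{\left(-5,1 \right)} \right)},1 \right)} = 1^{4} = 1$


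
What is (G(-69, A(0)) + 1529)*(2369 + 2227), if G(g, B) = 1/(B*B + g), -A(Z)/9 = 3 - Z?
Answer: 386501003/55 ≈ 7.0273e+6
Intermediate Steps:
A(Z) = -27 + 9*Z (A(Z) = -9*(3 - Z) = -27 + 9*Z)
G(g, B) = 1/(g + B²) (G(g, B) = 1/(B² + g) = 1/(g + B²))
(G(-69, A(0)) + 1529)*(2369 + 2227) = (1/(-69 + (-27 + 9*0)²) + 1529)*(2369 + 2227) = (1/(-69 + (-27 + 0)²) + 1529)*4596 = (1/(-69 + (-27)²) + 1529)*4596 = (1/(-69 + 729) + 1529)*4596 = (1/660 + 1529)*4596 = (1009141/660)*4596 = 386501003/55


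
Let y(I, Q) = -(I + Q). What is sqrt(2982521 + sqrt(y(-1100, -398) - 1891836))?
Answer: sqrt(2982521 + I*sqrt(1890338)) ≈ 1727.0 + 0.398*I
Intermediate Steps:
y(I, Q) = -I - Q
sqrt(2982521 + sqrt(y(-1100, -398) - 1891836)) = sqrt(2982521 + sqrt((-1*(-1100) - 1*(-398)) - 1891836)) = sqrt(2982521 + sqrt((1100 + 398) - 1891836)) = sqrt(2982521 + sqrt(1498 - 1891836)) = sqrt(2982521 + sqrt(-1890338)) = sqrt(2982521 + I*sqrt(1890338))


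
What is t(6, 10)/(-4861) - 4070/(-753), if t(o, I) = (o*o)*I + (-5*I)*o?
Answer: 19739090/3660333 ≈ 5.3927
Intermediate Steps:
t(o, I) = I*o² - 5*I*o (t(o, I) = o²*I - 5*I*o = I*o² - 5*I*o)
t(6, 10)/(-4861) - 4070/(-753) = (10*6*(-5 + 6))/(-4861) - 4070/(-753) = (10*6*1)*(-1/4861) - 4070*(-1/753) = 60*(-1/4861) + 4070/753 = -60/4861 + 4070/753 = 19739090/3660333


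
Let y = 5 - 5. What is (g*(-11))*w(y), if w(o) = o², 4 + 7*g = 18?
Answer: 0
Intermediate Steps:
g = 2 (g = -4/7 + (⅐)*18 = -4/7 + 18/7 = 2)
y = 0
(g*(-11))*w(y) = (2*(-11))*0² = -22*0 = 0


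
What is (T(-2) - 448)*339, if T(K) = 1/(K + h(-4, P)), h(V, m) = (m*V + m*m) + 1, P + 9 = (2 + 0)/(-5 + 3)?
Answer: -21109869/139 ≈ -1.5187e+5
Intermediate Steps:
P = -10 (P = -9 + (2 + 0)/(-5 + 3) = -9 + 2/(-2) = -9 + 2*(-½) = -9 - 1 = -10)
h(V, m) = 1 + m² + V*m (h(V, m) = (V*m + m²) + 1 = (m² + V*m) + 1 = 1 + m² + V*m)
T(K) = 1/(141 + K) (T(K) = 1/(K + (1 + (-10)² - 4*(-10))) = 1/(K + (1 + 100 + 40)) = 1/(K + 141) = 1/(141 + K))
(T(-2) - 448)*339 = (1/(141 - 2) - 448)*339 = (1/139 - 448)*339 = -62271/139*339 = -21109869/139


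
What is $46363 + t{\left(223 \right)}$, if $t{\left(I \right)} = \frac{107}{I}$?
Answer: $\frac{10339056}{223} \approx 46364.0$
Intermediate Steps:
$46363 + t{\left(223 \right)} = 46363 + \frac{107}{223} = \frac{10339056}{223}$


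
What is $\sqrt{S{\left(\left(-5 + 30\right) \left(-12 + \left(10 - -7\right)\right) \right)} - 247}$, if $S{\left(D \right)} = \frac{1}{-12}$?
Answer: $\frac{i \sqrt{8895}}{6} \approx 15.719 i$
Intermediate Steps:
$S{\left(D \right)} = - \frac{1}{12}$
$\sqrt{S{\left(\left(-5 + 30\right) \left(-12 + \left(10 - -7\right)\right) \right)} - 247} = \sqrt{- \frac{1}{12} - 247} = \sqrt{- \frac{2965}{12}} = \frac{i \sqrt{8895}}{6}$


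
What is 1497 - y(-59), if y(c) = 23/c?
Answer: 88346/59 ≈ 1497.4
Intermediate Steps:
1497 - y(-59) = 1497 - 23/(-59) = 1497 - 23*(-1)/59 = 1497 - 1*(-23/59) = 1497 + 23/59 = 88346/59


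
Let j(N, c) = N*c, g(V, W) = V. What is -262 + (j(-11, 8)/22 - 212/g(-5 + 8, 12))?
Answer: -1010/3 ≈ -336.67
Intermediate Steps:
-262 + (j(-11, 8)/22 - 212/g(-5 + 8, 12)) = -262 + (-11*8/22 - 212/(-5 + 8)) = -262 + (-88*1/22 - 212/3) = -262 + (-4 - 212*⅓) = -262 + (-4 - 212/3) = -262 - 224/3 = -1010/3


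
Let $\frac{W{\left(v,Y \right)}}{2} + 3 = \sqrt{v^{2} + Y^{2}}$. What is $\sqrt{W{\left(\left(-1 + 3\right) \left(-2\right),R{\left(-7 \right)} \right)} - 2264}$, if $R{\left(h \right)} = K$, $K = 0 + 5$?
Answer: $\sqrt{-2270 + 2 \sqrt{41}} \approx 47.51 i$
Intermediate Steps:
$K = 5$
$R{\left(h \right)} = 5$
$W{\left(v,Y \right)} = -6 + 2 \sqrt{Y^{2} + v^{2}}$ ($W{\left(v,Y \right)} = -6 + 2 \sqrt{v^{2} + Y^{2}} = -6 + 2 \sqrt{Y^{2} + v^{2}}$)
$\sqrt{W{\left(\left(-1 + 3\right) \left(-2\right),R{\left(-7 \right)} \right)} - 2264} = \sqrt{\left(-6 + 2 \sqrt{5^{2} + \left(\left(-1 + 3\right) \left(-2\right)\right)^{2}}\right) - 2264} = \sqrt{\left(-6 + 2 \sqrt{25 + \left(2 \left(-2\right)\right)^{2}}\right) - 2264} = \sqrt{\left(-6 + 2 \sqrt{25 + \left(-4\right)^{2}}\right) - 2264} = \sqrt{\left(-6 + 2 \sqrt{25 + 16}\right) - 2264} = \sqrt{\left(-6 + 2 \sqrt{41}\right) - 2264} = \sqrt{-2270 + 2 \sqrt{41}}$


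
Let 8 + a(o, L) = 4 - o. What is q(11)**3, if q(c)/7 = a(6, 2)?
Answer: -343000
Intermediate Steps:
a(o, L) = -4 - o (a(o, L) = -8 + (4 - o) = -4 - o)
q(c) = -70 (q(c) = 7*(-4 - 1*6) = 7*(-4 - 6) = 7*(-10) = -70)
q(11)**3 = (-70)**3 = -343000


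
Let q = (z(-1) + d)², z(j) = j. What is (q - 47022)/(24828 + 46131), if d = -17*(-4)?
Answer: -42533/70959 ≈ -0.59940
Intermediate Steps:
d = 68
q = 4489 (q = (-1 + 68)² = 67² = 4489)
(q - 47022)/(24828 + 46131) = (4489 - 47022)/(24828 + 46131) = -42533/70959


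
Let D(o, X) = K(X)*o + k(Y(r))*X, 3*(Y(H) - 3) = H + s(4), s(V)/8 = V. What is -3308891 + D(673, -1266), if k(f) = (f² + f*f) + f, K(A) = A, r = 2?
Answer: -14097721/3 ≈ -4.6992e+6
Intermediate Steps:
s(V) = 8*V
Y(H) = 41/3 + H/3 (Y(H) = 3 + (H + 8*4)/3 = 3 + (H + 32)/3 = 3 + (32 + H)/3 = 3 + (32/3 + H/3) = 41/3 + H/3)
k(f) = f + 2*f² (k(f) = (f² + f²) + f = 2*f² + f = f + 2*f²)
D(o, X) = 3827*X/9 + X*o (D(o, X) = X*o + ((41/3 + (⅓)*2)*(1 + 2*(41/3 + (⅓)*2)))*X = X*o + ((41/3 + ⅔)*(1 + 2*(41/3 + ⅔)))*X = X*o + (43*(1 + 2*(43/3))/3)*X = X*o + (43*(1 + 86/3)/3)*X = X*o + ((43/3)*(89/3))*X = X*o + 3827*X/9 = 3827*X/9 + X*o)
-3308891 + D(673, -1266) = -3308891 + (⅑)*(-1266)*(3827 + 9*673) = -3308891 + (⅑)*(-1266)*(3827 + 6057) = -3308891 + (⅑)*(-1266)*9884 = -3308891 - 4171048/3 = -14097721/3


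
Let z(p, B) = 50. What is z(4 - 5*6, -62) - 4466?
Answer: -4416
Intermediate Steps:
z(4 - 5*6, -62) - 4466 = 50 - 4466 = -4416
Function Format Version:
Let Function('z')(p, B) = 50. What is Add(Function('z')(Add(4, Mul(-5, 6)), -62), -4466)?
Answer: -4416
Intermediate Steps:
Add(Function('z')(Add(4, Mul(-5, 6)), -62), -4466) = Add(50, -4466) = -4416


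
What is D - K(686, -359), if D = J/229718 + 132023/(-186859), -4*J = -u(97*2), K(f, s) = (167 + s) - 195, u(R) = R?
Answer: 33163215846083/85849751524 ≈ 386.29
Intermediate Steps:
K(f, s) = -28 + s
J = 97/2 (J = -(-1)*97*2/4 = -(-1)*194/4 = -¼*(-194) = 97/2 ≈ 48.500)
D = -60637993705/85849751524 (D = (97/2)/229718 + 132023/(-186859) = (97/2)*(1/229718) + 132023*(-1/186859) = 97/459436 - 132023/186859 = -60637993705/85849751524 ≈ -0.70633)
D - K(686, -359) = -60637993705/85849751524 - (-28 - 359) = -60637993705/85849751524 - 1*(-387) = -60637993705/85849751524 + 387 = 33163215846083/85849751524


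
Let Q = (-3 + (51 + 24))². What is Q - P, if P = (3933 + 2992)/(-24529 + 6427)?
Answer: 93847693/18102 ≈ 5184.4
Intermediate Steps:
Q = 5184 (Q = (-3 + 75)² = 72² = 5184)
P = -6925/18102 (P = 6925/(-18102) = 6925*(-1/18102) = -6925/18102 ≈ -0.38255)
Q - P = 5184 - 1*(-6925/18102) = 5184 + 6925/18102 = 93847693/18102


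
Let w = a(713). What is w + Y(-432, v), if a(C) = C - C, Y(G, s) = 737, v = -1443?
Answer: 737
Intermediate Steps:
a(C) = 0
w = 0
w + Y(-432, v) = 0 + 737 = 737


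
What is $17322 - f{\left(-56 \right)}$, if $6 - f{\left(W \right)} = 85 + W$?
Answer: $17345$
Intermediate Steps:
$f{\left(W \right)} = -79 - W$ ($f{\left(W \right)} = 6 - \left(85 + W\right) = -79 - W$)
$17322 - f{\left(-56 \right)} = 17322 - \left(-79 - -56\right) = 17322 - \left(-79 + 56\right) = 17322 - -23 = 17322 + 23 = 17345$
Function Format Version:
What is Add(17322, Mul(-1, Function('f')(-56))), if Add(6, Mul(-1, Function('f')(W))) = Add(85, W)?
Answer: 17345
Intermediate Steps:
Function('f')(W) = Add(-79, Mul(-1, W)) (Function('f')(W) = Add(6, Mul(-1, Add(85, W))) = Add(6, Add(-85, Mul(-1, W))) = Add(-79, Mul(-1, W)))
Add(17322, Mul(-1, Function('f')(-56))) = Add(17322, Mul(-1, Add(-79, Mul(-1, -56)))) = Add(17322, Mul(-1, Add(-79, 56))) = Add(17322, Mul(-1, -23)) = Add(17322, 23) = 17345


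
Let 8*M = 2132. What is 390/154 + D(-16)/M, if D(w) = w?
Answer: 101471/41041 ≈ 2.4724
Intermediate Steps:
M = 533/2 (M = (1/8)*2132 = 533/2 ≈ 266.50)
390/154 + D(-16)/M = 390/154 - 16/533/2 = 390*(1/154) - 16*2/533 = 195/77 - 32/533 = 101471/41041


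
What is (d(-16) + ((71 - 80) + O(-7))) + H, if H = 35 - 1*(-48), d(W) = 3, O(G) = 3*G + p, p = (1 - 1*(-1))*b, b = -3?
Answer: 50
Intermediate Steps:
p = -6 (p = (1 - 1*(-1))*(-3) = (1 + 1)*(-3) = 2*(-3) = -6)
O(G) = -6 + 3*G (O(G) = 3*G - 6 = -6 + 3*G)
H = 83 (H = 35 + 48 = 83)
(d(-16) + ((71 - 80) + O(-7))) + H = (3 + ((71 - 80) + (-6 + 3*(-7)))) + 83 = (3 + (-9 + (-6 - 21))) + 83 = (3 + (-9 - 27)) + 83 = (3 - 36) + 83 = -33 + 83 = 50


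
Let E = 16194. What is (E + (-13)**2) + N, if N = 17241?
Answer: 33604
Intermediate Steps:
(E + (-13)**2) + N = (16194 + (-13)**2) + 17241 = (16194 + 169) + 17241 = 16363 + 17241 = 33604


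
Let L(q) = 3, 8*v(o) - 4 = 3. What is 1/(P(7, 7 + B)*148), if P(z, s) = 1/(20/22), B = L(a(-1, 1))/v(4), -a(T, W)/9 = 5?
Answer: 5/814 ≈ 0.0061425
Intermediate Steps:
a(T, W) = -45 (a(T, W) = -9*5 = -45)
v(o) = 7/8 (v(o) = ½ + (⅛)*3 = ½ + 3/8 = 7/8)
B = 24/7 (B = 3/(7/8) = 3*(8/7) = 24/7 ≈ 3.4286)
P(z, s) = 11/10 (P(z, s) = 1/(20*(1/22)) = 1/(10/11) = 11/10)
1/(P(7, 7 + B)*148) = 1/((11/10)*148) = 1/(814/5) = 5/814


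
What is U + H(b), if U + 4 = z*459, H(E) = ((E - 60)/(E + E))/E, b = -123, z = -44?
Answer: -203737261/10086 ≈ -20200.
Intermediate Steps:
H(E) = (-60 + E)/(2*E²) (H(E) = ((-60 + E)/((2*E)))/E = ((-60 + E)*(1/(2*E)))/E = ((-60 + E)/(2*E))/E = (-60 + E)/(2*E²))
U = -20200 (U = -4 - 44*459 = -4 - 20196 = -20200)
U + H(b) = -20200 + (½)*(-60 - 123)/(-123)² = -20200 + (½)*(1/15129)*(-183) = -20200 - 61/10086 = -203737261/10086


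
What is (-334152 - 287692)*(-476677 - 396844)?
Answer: 543193792724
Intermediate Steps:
(-334152 - 287692)*(-476677 - 396844) = -621844*(-873521) = 543193792724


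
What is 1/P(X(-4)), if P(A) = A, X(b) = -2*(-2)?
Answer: ¼ ≈ 0.25000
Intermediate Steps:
X(b) = 4
1/P(X(-4)) = 1/4 = ¼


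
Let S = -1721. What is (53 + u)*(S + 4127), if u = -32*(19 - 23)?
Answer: 435486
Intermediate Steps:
u = 128 (u = -32*(-4) = 128)
(53 + u)*(S + 4127) = (53 + 128)*(-1721 + 4127) = 181*2406 = 435486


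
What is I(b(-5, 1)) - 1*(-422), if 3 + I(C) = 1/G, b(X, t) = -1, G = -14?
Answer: 5865/14 ≈ 418.93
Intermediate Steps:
I(C) = -43/14 (I(C) = -3 + 1/(-14) = -3 - 1/14 = -43/14)
I(b(-5, 1)) - 1*(-422) = -43/14 - 1*(-422) = -43/14 + 422 = 5865/14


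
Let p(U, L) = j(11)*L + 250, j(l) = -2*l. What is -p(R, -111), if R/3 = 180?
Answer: -2692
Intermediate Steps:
R = 540 (R = 3*180 = 540)
p(U, L) = 250 - 22*L (p(U, L) = (-2*11)*L + 250 = -22*L + 250 = 250 - 22*L)
-p(R, -111) = -(250 - 22*(-111)) = -(250 + 2442) = -1*2692 = -2692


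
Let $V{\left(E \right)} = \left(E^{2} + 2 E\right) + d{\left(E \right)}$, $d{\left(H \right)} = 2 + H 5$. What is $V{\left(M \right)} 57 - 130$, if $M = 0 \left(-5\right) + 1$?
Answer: $440$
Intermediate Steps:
$M = 1$ ($M = 0 + 1 = 1$)
$d{\left(H \right)} = 2 + 5 H$
$V{\left(E \right)} = 2 + E^{2} + 7 E$ ($V{\left(E \right)} = \left(E^{2} + 2 E\right) + \left(2 + 5 E\right) = 2 + E^{2} + 7 E$)
$V{\left(M \right)} 57 - 130 = \left(2 + 1^{2} + 7 \cdot 1\right) 57 - 130 = \left(2 + 1 + 7\right) 57 - 130 = 10 \cdot 57 - 130 = 570 - 130 = 440$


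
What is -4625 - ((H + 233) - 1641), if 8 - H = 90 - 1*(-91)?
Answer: -3044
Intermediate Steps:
H = -173 (H = 8 - (90 - 1*(-91)) = 8 - (90 + 91) = 8 - 1*181 = 8 - 181 = -173)
-4625 - ((H + 233) - 1641) = -4625 - ((-173 + 233) - 1641) = -4625 - (60 - 1641) = -4625 - 1*(-1581) = -4625 + 1581 = -3044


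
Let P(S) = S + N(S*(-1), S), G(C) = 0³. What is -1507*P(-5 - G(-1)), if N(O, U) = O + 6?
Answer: -9042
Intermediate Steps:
G(C) = 0
N(O, U) = 6 + O
P(S) = 6 (P(S) = S + (6 + S*(-1)) = S + (6 - S) = 6)
-1507*P(-5 - G(-1)) = -1507*6 = -9042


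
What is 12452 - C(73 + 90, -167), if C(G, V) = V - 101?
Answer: 12720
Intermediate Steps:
C(G, V) = -101 + V
12452 - C(73 + 90, -167) = 12452 - (-101 - 167) = 12452 - 1*(-268) = 12452 + 268 = 12720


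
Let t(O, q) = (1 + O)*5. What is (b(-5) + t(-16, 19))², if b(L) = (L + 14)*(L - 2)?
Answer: 19044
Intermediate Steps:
b(L) = (-2 + L)*(14 + L) (b(L) = (14 + L)*(-2 + L) = (-2 + L)*(14 + L))
t(O, q) = 5 + 5*O
(b(-5) + t(-16, 19))² = ((-28 + (-5)² + 12*(-5)) + (5 + 5*(-16)))² = ((-28 + 25 - 60) + (5 - 80))² = (-63 - 75)² = (-138)² = 19044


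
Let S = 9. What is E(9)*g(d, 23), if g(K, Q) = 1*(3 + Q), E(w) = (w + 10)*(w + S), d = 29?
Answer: 8892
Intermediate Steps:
E(w) = (9 + w)*(10 + w) (E(w) = (w + 10)*(w + 9) = (10 + w)*(9 + w) = (9 + w)*(10 + w))
g(K, Q) = 3 + Q
E(9)*g(d, 23) = (90 + 9² + 19*9)*(3 + 23) = (90 + 81 + 171)*26 = 342*26 = 8892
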